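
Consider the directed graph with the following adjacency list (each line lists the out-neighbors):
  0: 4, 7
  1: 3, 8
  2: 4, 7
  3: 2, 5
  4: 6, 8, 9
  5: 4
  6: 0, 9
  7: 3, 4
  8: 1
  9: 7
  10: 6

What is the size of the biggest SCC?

{0, 1, 2, 3, 4, 5, 6, 7, 8, 9} are all mutually reachable — one SCC of size 10.
{10} is an SCC by itself.
The largest has 10 vertices.

10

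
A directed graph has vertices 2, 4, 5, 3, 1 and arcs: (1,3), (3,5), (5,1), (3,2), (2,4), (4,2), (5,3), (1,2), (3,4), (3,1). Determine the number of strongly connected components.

2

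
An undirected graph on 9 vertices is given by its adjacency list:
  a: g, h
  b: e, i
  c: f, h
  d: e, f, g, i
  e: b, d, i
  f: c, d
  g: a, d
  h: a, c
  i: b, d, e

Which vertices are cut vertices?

d

Removing d increases the component count from 1 to 2, so d is a cut vertex.
By contrast removing b leaves 1 component; it is not a cut vertex. No other vertex is a cut vertex either.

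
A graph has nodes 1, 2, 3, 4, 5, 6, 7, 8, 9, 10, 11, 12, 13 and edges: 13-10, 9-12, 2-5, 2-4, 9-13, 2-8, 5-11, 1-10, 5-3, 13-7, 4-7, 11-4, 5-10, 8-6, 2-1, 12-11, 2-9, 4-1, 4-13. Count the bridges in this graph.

The edges on the cycle 2-5-10-13-9-2 are not bridges since each lies on that cycle.
But removing 2-8 disconnects 2 from 8; removing 5-3 disconnects 5 from 3; removing 6-8 disconnects 6 from 8 — these are bridges.
That makes 3 bridges.

3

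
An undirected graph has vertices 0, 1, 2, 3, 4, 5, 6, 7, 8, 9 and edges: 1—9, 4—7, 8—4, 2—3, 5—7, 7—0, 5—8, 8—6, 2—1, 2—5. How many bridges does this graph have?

The edges on the cycle 5-8-4-7-5 are not bridges since each lies on that cycle.
But removing 9—1 disconnects 9 from 1; removing 6—8 disconnects 6 from 8; removing 2—1 disconnects 2 from 1; removing 2—3 disconnects 2 from 3 — these are bridges.
In total 6 edges are bridges.

6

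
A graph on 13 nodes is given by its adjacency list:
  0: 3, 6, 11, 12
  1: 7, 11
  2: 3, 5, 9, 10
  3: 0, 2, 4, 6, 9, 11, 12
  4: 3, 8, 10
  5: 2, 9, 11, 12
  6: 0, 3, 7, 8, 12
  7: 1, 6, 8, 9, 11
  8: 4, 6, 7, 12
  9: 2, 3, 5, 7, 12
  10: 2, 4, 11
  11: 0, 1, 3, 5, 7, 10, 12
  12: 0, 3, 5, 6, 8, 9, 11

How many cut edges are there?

0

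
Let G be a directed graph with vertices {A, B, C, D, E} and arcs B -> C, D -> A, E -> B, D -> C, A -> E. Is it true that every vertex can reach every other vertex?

No

There is no directed path from B to E, so the graph is not strongly connected.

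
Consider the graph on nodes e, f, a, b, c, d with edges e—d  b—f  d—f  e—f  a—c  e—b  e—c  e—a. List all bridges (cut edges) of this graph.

none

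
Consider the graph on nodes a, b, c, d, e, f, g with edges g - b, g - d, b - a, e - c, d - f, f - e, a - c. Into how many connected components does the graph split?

1

Starting from a we can reach a, b, c, d, e, f, g. That is one component of size 7.
Total: 1 component.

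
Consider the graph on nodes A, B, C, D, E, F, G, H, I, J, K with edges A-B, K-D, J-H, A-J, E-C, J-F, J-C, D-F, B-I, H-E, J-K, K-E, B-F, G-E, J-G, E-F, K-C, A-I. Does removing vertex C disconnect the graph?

Deleting C leaves 1 component (was 1) (its neighbors E, J, K remain connected to each other), so C is not a cut vertex.

No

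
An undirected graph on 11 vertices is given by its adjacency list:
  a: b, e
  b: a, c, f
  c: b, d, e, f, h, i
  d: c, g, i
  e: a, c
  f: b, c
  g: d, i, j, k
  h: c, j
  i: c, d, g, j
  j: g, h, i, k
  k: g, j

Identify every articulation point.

Removing c increases the component count from 1 to 2, so c is a cut vertex.
By contrast removing h leaves 1 component; it is not a cut vertex. No other vertex is a cut vertex either.

c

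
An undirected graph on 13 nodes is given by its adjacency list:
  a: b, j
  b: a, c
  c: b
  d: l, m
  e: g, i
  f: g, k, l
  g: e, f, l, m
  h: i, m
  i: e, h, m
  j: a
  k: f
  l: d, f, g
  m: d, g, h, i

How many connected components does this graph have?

2

Starting from a we can reach a, b, c, j. That is one component of size 4.
Starting from d we can reach d, e, f, g, h, i, k, l, m. That is one component of size 9.
Total: 2 components.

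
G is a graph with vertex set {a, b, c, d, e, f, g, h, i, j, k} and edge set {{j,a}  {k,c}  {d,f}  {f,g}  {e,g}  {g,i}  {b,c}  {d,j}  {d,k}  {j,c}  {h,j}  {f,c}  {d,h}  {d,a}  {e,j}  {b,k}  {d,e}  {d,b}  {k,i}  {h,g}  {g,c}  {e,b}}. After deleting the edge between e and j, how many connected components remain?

e and j are still connected via e-d-j, so the component count stays at 1.

1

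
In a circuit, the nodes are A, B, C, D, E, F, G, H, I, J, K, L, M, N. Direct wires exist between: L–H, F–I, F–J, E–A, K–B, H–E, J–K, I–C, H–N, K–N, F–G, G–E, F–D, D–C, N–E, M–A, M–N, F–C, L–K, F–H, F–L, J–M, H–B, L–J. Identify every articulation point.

Removing F increases the component count from 1 to 2, so F is a cut vertex.
By contrast removing L leaves 1 component; it is not a cut vertex. No other vertex is a cut vertex either.

F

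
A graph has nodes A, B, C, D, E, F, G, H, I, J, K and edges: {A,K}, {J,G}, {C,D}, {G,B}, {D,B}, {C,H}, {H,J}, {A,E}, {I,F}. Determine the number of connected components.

3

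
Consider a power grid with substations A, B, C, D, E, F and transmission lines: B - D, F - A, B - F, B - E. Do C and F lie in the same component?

No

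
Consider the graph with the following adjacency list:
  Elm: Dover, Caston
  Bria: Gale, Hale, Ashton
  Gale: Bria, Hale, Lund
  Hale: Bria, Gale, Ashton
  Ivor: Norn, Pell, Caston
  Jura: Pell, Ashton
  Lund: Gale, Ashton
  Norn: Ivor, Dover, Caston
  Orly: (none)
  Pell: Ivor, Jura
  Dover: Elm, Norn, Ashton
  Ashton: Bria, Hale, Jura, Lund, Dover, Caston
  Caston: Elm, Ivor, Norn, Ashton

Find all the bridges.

none

The edges on the cycle Ashton-Lund-Gale-Hale-Ashton are not bridges since each lies on that cycle.
Every edge lies on some cycle, so there are no bridges.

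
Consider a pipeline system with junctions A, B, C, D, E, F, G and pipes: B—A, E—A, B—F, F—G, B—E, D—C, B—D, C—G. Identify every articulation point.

B

Removing B increases the component count from 1 to 2, so B is a cut vertex.
By contrast removing A leaves 1 component; it is not a cut vertex. No other vertex is a cut vertex either.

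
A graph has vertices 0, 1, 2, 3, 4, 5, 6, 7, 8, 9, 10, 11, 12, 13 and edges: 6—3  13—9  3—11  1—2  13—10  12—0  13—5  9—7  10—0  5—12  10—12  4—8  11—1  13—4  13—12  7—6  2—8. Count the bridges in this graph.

The edges on the cycle 13-9-7-6-3-11-1-2-8-4-13 are not bridges since each lies on that cycle.
Every edge lies on some cycle, so there are no bridges.

0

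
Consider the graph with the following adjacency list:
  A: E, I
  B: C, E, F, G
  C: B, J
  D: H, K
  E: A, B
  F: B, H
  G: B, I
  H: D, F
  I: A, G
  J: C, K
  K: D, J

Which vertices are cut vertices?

B

Removing B increases the component count from 1 to 2, so B is a cut vertex.
By contrast removing E leaves 1 component; it is not a cut vertex. No other vertex is a cut vertex either.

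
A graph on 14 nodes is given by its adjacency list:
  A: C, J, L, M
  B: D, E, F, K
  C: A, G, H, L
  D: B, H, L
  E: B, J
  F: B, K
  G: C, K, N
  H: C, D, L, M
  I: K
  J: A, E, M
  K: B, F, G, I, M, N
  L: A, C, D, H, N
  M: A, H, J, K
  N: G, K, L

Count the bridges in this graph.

The edges on the cycle K-M-J-E-B-K are not bridges since each lies on that cycle.
But removing I-K disconnects I from K — this is a bridge.

1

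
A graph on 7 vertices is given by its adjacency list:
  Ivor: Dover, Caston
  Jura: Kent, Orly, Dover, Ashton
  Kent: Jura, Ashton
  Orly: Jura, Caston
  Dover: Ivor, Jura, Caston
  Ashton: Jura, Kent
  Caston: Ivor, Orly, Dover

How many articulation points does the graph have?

Removing Jura increases the component count from 1 to 2, so Jura is a cut vertex.
By contrast removing Ivor leaves 1 component; it is not a cut vertex. No other vertex is a cut vertex either.

1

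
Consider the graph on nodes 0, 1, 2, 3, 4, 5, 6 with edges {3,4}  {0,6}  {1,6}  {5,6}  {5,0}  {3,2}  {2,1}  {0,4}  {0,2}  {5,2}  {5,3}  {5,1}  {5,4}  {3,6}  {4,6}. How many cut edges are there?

0

The edges on the cycle 5-3-2-0-5 are not bridges since each lies on that cycle.
Every edge lies on some cycle, so there are no bridges.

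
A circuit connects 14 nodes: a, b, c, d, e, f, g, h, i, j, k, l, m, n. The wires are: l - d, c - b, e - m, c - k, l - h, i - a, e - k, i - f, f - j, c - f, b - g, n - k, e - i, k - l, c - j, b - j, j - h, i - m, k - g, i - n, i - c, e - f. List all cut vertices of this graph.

i, l

Removing i increases the component count from 1 to 2, so i is a cut vertex.
Removing l increases the component count from 1 to 2, so l is a cut vertex.
By contrast removing g leaves 1 component; it is not a cut vertex. No other vertex is a cut vertex either.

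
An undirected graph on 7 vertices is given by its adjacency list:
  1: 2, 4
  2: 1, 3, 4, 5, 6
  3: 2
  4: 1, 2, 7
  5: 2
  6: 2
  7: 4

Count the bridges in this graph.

4

The edges on the cycle 1-4-2-1 are not bridges since each lies on that cycle.
But removing 2-3 disconnects 2 from 3; removing 4-7 disconnects 4 from 7; removing 2-5 disconnects 2 from 5; removing 2-6 disconnects 2 from 6 — these are bridges.
That makes 4 bridges.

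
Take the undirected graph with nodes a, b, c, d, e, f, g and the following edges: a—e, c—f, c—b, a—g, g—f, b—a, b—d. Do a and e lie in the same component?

Yes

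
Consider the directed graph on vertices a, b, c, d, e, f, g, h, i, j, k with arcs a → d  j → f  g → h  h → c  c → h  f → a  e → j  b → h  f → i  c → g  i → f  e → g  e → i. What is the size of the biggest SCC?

{c, g, h} are all mutually reachable — one SCC of size 3.
{f, i} are all mutually reachable — one SCC of size 2.
{b} is an SCC by itself.
{a} is an SCC by itself.
{k} is an SCC by itself.
(and 3 more singleton SCCs)
The largest has 3 vertices.

3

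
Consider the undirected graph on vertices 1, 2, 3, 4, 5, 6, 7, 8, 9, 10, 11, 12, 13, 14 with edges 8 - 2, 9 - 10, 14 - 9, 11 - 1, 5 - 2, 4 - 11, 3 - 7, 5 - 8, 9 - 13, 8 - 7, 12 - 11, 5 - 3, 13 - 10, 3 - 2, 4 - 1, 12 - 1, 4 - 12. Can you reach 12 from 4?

From 4 we can reach 1, 4, 11, 12, which includes 12.

Yes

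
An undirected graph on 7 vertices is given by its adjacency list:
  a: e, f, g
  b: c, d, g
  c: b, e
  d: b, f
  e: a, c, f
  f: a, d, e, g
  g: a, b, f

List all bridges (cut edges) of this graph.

none

The edges on the cycle a-e-c-b-d-f-a are not bridges since each lies on that cycle.
Every edge lies on some cycle, so there are no bridges.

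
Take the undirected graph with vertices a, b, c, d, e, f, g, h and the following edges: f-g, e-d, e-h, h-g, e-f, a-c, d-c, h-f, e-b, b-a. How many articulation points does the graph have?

1

Removing e increases the component count from 1 to 2, so e is a cut vertex.
By contrast removing b leaves 1 component; it is not a cut vertex. No other vertex is a cut vertex either.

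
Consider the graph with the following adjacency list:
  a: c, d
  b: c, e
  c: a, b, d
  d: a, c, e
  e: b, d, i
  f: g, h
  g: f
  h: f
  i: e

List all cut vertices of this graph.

e, f

Removing e increases the component count from 2 to 3, so e is a cut vertex.
Removing f increases the component count from 2 to 3, so f is a cut vertex.
By contrast removing b leaves 2 components; it is not a cut vertex. No other vertex is a cut vertex either.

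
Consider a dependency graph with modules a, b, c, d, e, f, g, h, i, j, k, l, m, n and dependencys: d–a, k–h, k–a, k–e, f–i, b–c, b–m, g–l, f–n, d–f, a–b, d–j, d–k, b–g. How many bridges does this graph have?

The edges on the cycle d-k-a-d are not bridges since each lies on that cycle.
But removing n–f disconnects n from f; removing k–e disconnects k from e; removing d–j disconnects d from j; removing a–b disconnects a from b — these are bridges.
In total 11 edges are bridges.

11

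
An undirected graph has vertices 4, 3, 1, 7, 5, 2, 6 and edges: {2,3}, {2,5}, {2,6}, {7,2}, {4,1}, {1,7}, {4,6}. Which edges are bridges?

The edges on the cycle 4-1-7-2-6-4 are not bridges since each lies on that cycle.
But removing 2—3 disconnects 2 from 3; removing 2—5 disconnects 2 from 5 — these are bridges.

2-3, 2-5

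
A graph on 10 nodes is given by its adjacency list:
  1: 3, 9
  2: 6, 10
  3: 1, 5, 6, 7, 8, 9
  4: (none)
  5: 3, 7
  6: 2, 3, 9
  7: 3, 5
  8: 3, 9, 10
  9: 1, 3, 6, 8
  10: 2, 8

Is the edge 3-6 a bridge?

No

After removing 3-6, the path 3-9-6 still connects them, so the edge is not a bridge.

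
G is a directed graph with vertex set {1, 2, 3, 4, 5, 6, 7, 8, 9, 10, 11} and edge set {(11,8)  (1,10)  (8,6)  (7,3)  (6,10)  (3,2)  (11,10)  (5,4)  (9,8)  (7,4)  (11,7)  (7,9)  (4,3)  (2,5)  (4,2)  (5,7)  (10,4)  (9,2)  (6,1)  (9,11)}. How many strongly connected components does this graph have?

1

{1, 2, 3, 4, 5, 6, 7, 8, 9, 10, 11} are all mutually reachable — one SCC of size 11.
That gives 1 strongly connected component.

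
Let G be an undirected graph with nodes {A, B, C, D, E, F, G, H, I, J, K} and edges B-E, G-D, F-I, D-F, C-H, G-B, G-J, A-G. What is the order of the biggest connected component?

K is isolated — a component by itself.
Starting from C we can reach C, H. That is one component of size 2.
Starting from A we can reach A, B, D, E, F, G, I, J. That is one component of size 8.
The largest has 8 vertices.

8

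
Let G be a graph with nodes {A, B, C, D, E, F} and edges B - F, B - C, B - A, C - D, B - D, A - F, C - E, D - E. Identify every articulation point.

B

Removing B increases the component count from 1 to 2, so B is a cut vertex.
By contrast removing D leaves 1 component; it is not a cut vertex. No other vertex is a cut vertex either.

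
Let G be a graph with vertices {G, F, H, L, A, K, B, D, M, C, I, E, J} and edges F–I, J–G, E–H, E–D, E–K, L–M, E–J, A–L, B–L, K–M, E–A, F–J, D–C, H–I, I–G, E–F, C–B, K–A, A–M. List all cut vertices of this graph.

E

Removing E increases the component count from 1 to 2, so E is a cut vertex.
By contrast removing A leaves 1 component; it is not a cut vertex. No other vertex is a cut vertex either.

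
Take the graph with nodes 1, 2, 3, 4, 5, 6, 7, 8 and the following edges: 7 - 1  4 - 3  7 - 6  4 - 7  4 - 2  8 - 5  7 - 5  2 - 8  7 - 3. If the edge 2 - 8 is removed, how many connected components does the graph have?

1

2 and 8 are still connected via 2-4-7-5-8, so the component count stays at 1.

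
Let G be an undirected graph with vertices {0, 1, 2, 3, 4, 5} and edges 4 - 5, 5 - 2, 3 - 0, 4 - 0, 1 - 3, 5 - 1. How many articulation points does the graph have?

1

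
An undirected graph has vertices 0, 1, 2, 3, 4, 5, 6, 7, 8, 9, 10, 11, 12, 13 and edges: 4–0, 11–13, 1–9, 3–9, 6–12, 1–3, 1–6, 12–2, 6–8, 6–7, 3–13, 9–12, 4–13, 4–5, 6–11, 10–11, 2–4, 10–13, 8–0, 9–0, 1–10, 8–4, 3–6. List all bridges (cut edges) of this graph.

4-5, 6-7

The edges on the cycle 8-4-0-8 are not bridges since each lies on that cycle.
But removing 7–6 disconnects 7 from 6; removing 5–4 disconnects 5 from 4 — these are bridges.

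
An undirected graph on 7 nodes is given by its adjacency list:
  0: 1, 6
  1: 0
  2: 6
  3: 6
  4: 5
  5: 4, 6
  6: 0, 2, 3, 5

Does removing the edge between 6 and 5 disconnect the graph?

Yes

Removing 6-5 leaves no path between 6 and 5: the component count goes from 1 to 2. So it is a bridge.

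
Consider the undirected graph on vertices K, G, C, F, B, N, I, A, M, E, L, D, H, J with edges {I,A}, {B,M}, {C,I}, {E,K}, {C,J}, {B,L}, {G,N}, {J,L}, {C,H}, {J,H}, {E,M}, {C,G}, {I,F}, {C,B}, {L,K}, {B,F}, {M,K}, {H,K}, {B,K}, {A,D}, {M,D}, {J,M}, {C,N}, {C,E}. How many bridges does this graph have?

0

The edges on the cycle C-G-N-C are not bridges since each lies on that cycle.
Every edge lies on some cycle, so there are no bridges.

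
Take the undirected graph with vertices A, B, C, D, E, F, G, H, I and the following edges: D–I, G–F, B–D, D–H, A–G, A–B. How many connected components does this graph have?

C is isolated — a component by itself.
E is isolated — a component by itself.
Starting from A we can reach A, B, D, F, G, H, I. That is one component of size 7.
Total: 3 components.

3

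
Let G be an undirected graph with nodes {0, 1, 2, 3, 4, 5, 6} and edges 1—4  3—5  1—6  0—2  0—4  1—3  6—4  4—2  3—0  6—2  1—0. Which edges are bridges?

3-5

The edges on the cycle 1-3-0-1 are not bridges since each lies on that cycle.
But removing 5—3 disconnects 5 from 3 — this is a bridge.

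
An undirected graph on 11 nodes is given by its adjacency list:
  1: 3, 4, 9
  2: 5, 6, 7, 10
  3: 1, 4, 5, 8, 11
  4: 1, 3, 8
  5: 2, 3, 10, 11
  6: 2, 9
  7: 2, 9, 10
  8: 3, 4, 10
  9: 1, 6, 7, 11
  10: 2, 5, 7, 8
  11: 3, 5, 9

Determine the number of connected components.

1

Starting from 1 we can reach 1, 2, 3, 4, 5, 6, 7, 8, 9, 10, 11. That is one component of size 11.
Total: 1 component.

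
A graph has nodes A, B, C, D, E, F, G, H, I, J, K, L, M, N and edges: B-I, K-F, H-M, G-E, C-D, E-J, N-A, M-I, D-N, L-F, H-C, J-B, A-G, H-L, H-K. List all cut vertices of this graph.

Removing H increases the component count from 1 to 2, so H is a cut vertex.
By contrast removing K leaves 1 component; it is not a cut vertex. No other vertex is a cut vertex either.

H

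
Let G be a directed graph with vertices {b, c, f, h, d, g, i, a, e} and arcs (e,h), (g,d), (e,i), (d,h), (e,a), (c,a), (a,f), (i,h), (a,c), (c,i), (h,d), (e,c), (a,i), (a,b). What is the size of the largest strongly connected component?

2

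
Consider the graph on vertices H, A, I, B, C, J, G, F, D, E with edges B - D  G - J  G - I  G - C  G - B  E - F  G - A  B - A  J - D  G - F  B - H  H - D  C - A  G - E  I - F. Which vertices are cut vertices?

G

Removing G increases the component count from 1 to 2, so G is a cut vertex.
By contrast removing H leaves 1 component; it is not a cut vertex. No other vertex is a cut vertex either.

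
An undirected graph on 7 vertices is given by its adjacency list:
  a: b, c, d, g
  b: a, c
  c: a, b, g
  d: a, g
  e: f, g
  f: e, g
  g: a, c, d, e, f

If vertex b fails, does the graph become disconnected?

No

Deleting b leaves 1 component (was 1) (its neighbors a, c remain connected to each other), so b is not a cut vertex.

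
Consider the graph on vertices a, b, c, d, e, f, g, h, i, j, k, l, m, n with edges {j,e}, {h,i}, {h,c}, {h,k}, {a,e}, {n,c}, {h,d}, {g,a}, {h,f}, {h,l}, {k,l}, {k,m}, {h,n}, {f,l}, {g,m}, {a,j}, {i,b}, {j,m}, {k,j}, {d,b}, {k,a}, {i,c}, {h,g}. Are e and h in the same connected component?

From e we can reach a, b, c, d, e, f, g, h, i, j, k, l, m, n, which includes h.

Yes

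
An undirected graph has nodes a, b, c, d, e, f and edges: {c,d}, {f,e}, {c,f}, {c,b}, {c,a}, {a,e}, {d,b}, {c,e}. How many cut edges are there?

0

The edges on the cycle c-d-b-c are not bridges since each lies on that cycle.
Every edge lies on some cycle, so there are no bridges.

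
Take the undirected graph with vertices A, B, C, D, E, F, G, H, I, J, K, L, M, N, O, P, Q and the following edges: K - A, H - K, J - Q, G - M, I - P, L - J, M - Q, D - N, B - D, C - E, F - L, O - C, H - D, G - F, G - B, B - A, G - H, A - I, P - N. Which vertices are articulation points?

Removing C increases the component count from 2 to 3, so C is a cut vertex.
Removing G increases the component count from 2 to 3, so G is a cut vertex.
By contrast removing J leaves 2 components; it is not a cut vertex. No other vertex is a cut vertex either.

C, G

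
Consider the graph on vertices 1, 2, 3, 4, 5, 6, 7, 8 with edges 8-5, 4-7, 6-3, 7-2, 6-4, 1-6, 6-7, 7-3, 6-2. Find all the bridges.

1-6, 5-8

The edges on the cycle 6-4-7-6 are not bridges since each lies on that cycle.
But removing 6-1 disconnects 6 from 1; removing 8-5 disconnects 8 from 5 — these are bridges.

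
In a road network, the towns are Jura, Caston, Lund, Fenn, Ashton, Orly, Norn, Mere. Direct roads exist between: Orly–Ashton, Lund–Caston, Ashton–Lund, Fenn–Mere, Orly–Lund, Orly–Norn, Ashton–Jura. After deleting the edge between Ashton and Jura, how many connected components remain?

3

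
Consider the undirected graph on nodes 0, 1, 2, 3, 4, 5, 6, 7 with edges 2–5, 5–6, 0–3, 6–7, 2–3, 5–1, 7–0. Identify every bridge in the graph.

The edges on the cycle 2-5-6-7-0-3-2 are not bridges since each lies on that cycle.
But removing 5–1 disconnects 5 from 1 — this is a bridge.

1-5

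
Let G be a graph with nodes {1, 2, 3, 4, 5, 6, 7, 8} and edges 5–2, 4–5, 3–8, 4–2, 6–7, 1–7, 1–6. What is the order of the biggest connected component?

3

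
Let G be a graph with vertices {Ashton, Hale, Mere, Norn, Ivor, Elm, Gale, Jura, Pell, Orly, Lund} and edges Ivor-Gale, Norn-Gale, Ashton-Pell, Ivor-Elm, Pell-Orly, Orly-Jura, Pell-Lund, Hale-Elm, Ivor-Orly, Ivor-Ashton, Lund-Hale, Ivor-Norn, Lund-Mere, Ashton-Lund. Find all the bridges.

Jura-Orly, Lund-Mere

The edges on the cycle Ivor-Norn-Gale-Ivor are not bridges since each lies on that cycle.
But removing Orly-Jura disconnects Orly from Jura; removing Mere-Lund disconnects Mere from Lund — these are bridges.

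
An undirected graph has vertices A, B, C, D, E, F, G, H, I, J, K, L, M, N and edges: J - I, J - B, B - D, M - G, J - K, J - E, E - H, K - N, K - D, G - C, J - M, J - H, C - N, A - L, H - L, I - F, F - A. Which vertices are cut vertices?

Removing J increases the component count from 1 to 2, so J is a cut vertex.
By contrast removing E leaves 1 component; it is not a cut vertex. No other vertex is a cut vertex either.

J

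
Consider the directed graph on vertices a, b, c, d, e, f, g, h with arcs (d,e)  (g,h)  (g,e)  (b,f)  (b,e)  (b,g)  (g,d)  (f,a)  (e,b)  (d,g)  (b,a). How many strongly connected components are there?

5

{b, d, e, g} are all mutually reachable — one SCC of size 4.
{c} is an SCC by itself.
{f} is an SCC by itself.
{h} is an SCC by itself.
{a} is an SCC by itself.
That gives 5 strongly connected components.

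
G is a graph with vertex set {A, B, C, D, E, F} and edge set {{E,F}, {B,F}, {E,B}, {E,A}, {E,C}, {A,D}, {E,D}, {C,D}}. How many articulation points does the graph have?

1

Removing E increases the component count from 1 to 2, so E is a cut vertex.
By contrast removing F leaves 1 component; it is not a cut vertex. No other vertex is a cut vertex either.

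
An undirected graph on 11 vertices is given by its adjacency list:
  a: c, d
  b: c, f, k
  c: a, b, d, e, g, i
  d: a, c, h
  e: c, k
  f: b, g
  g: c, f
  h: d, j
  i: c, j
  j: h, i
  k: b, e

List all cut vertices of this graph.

Removing c increases the component count from 1 to 2, so c is a cut vertex.
By contrast removing d leaves 1 component; it is not a cut vertex. No other vertex is a cut vertex either.

c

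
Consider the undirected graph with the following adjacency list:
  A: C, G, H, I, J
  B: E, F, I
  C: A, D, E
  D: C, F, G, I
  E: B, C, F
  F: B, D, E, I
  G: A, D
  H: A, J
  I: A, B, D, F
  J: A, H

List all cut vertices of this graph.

A

Removing A increases the component count from 1 to 2, so A is a cut vertex.
By contrast removing C leaves 1 component; it is not a cut vertex. No other vertex is a cut vertex either.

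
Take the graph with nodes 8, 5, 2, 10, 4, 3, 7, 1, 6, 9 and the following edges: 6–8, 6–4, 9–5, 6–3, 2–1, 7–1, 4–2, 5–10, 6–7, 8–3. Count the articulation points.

Removing 5 increases the component count from 2 to 3, so 5 is a cut vertex.
Removing 6 increases the component count from 2 to 3, so 6 is a cut vertex.
By contrast removing 10 leaves 2 components; it is not a cut vertex. No other vertex is a cut vertex either.

2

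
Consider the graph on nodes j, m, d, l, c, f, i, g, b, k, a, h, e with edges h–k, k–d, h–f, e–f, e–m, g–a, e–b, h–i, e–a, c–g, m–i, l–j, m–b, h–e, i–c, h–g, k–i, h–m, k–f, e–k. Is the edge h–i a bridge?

After removing h–i, the path h-k-i still connects them, so the edge is not a bridge.

No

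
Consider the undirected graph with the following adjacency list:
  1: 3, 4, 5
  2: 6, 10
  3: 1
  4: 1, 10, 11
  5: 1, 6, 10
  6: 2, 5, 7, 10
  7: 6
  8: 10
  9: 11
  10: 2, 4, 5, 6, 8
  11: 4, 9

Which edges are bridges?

1-3, 10-8, 11-4, 11-9, 6-7

The edges on the cycle 10-6-2-10 are not bridges since each lies on that cycle.
But removing 8-10 disconnects 8 from 10; removing 1-3 disconnects 1 from 3; removing 6-7 disconnects 6 from 7; removing 11-9 disconnects 11 from 9 — these are bridges.
In total 5 edges are bridges.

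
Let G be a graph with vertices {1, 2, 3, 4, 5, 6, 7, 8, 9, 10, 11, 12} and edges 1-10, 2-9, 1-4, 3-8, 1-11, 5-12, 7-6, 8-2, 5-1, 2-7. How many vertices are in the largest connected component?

6

Starting from 2 we can reach 2, 3, 6, 7, 8, 9. That is one component of size 6.
Starting from 1 we can reach 1, 4, 5, 10, 11, 12. That is one component of size 6.
The largest has 6 vertices.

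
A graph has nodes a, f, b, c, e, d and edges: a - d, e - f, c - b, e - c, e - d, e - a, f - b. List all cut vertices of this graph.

e

Removing e increases the component count from 1 to 2, so e is a cut vertex.
By contrast removing b leaves 1 component; it is not a cut vertex. No other vertex is a cut vertex either.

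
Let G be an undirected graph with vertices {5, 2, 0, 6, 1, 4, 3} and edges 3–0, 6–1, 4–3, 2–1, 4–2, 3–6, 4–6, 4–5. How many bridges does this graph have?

The edges on the cycle 4-3-6-1-2-4 are not bridges since each lies on that cycle.
But removing 5–4 disconnects 5 from 4; removing 0–3 disconnects 0 from 3 — these are bridges.
That makes 2 bridges.

2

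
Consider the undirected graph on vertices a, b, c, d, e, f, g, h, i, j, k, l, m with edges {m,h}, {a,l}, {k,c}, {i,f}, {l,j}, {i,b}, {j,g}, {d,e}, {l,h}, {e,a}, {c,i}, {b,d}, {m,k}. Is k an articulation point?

No

Deleting k leaves 1 component (was 1) (its neighbors c, m remain connected to each other), so k is not a cut vertex.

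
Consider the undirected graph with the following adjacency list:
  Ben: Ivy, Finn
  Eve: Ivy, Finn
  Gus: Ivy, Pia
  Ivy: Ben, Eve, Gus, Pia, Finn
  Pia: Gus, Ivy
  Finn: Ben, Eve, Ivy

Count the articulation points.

1

Removing Ivy increases the component count from 1 to 2, so Ivy is a cut vertex.
By contrast removing Eve leaves 1 component; it is not a cut vertex. No other vertex is a cut vertex either.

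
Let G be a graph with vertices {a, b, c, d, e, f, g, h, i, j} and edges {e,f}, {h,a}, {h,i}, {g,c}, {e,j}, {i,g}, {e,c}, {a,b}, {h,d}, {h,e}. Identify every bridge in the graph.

a-b, a-h, d-h, e-f, e-j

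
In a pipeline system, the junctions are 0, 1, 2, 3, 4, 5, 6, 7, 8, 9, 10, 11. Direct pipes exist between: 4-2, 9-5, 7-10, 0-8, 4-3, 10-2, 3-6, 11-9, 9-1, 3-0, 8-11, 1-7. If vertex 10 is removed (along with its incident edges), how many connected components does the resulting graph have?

With 10 gone, the remaining components are: {0, 1, 2, 3, 4, 5, 6, 7, 8, 9, 11}.
That is 1 component.

1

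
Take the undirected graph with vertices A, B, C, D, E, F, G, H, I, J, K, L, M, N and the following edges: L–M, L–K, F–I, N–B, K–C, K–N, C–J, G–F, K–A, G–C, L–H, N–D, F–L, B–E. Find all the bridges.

The edges on the cycle G-F-L-K-C-G are not bridges since each lies on that cycle.
But removing J–C disconnects J from C; removing L–H disconnects L from H; removing K–A disconnects K from A; removing I–F disconnects I from F — these are bridges.
In total 9 edges are bridges.

A-K, B-E, B-N, C-J, D-N, F-I, H-L, K-N, L-M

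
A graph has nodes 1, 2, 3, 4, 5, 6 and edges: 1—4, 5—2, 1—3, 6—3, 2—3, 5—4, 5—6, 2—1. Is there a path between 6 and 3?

From 6 we can reach 1, 2, 3, 4, 5, 6, which includes 3.

Yes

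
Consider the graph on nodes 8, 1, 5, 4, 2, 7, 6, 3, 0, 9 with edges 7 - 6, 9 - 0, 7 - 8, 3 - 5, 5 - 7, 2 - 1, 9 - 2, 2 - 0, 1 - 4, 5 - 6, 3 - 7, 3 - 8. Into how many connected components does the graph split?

2

Starting from 0 we can reach 0, 1, 2, 4, 9. That is one component of size 5.
Starting from 3 we can reach 3, 5, 6, 7, 8. That is one component of size 5.
Total: 2 components.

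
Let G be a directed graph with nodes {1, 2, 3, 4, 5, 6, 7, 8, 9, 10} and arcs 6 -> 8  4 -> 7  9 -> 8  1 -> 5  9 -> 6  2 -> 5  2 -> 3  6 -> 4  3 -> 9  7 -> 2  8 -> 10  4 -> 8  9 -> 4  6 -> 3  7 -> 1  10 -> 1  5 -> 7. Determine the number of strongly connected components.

1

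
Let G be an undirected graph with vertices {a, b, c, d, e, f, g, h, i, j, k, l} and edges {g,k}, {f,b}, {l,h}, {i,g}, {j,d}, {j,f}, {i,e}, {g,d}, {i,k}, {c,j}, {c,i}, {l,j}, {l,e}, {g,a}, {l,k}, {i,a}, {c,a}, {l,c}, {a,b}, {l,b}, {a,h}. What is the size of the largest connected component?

Starting from a we can reach a, b, c, d, e, f, g, h, i, j, k, l. That is one component of size 12.
The largest has 12 vertices.

12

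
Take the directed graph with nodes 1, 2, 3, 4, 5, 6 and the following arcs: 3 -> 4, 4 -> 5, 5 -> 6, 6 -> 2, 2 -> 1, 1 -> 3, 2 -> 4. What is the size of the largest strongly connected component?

6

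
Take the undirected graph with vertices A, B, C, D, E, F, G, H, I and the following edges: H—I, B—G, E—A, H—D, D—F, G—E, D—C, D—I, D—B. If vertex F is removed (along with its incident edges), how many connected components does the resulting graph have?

With F gone, the remaining components are: {A, B, C, D, E, G, H, I}.
That is 1 component.

1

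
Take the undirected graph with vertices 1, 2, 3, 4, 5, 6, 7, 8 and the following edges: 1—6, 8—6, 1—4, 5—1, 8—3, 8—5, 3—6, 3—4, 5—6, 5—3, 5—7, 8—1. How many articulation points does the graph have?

Removing 5 increases the component count from 2 to 3, so 5 is a cut vertex.
By contrast removing 6 leaves 2 components; it is not a cut vertex. No other vertex is a cut vertex either.

1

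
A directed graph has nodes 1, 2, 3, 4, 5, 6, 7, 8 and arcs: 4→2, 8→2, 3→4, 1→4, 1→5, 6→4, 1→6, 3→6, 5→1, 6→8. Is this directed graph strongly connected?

No

There is no directed path from 4 to 1, so the graph is not strongly connected.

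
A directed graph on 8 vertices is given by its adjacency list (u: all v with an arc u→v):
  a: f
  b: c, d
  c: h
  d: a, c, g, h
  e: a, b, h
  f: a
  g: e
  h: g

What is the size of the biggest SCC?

6

{b, c, d, e, g, h} are all mutually reachable — one SCC of size 6.
{a, f} are all mutually reachable — one SCC of size 2.
The largest has 6 vertices.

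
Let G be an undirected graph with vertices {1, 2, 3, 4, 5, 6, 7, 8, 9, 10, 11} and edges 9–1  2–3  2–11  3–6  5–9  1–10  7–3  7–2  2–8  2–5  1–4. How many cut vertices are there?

5

Removing 1 increases the component count from 1 to 3, so 1 is a cut vertex.
Removing 2 increases the component count from 1 to 4, so 2 is a cut vertex.
Removing 3 increases the component count from 1 to 2, so 3 is a cut vertex.
Likewise 5, 9 are cut vertices.
By contrast removing 8 leaves 1 component; it is not a cut vertex. No other vertex is a cut vertex either.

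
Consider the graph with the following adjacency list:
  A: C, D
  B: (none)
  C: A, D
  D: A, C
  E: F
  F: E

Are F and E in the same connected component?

Yes

From F we can reach E, F, which includes E.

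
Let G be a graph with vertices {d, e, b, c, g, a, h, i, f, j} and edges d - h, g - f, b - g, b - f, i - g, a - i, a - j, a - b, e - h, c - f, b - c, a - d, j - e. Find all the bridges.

The edges on the cycle a-j-e-h-d-a are not bridges since each lies on that cycle.
Every edge lies on some cycle, so there are no bridges.

none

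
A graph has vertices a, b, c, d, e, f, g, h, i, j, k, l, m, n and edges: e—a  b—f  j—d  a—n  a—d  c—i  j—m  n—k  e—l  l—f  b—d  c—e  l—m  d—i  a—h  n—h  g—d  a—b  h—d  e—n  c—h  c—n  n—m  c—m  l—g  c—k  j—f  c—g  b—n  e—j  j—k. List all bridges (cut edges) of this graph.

none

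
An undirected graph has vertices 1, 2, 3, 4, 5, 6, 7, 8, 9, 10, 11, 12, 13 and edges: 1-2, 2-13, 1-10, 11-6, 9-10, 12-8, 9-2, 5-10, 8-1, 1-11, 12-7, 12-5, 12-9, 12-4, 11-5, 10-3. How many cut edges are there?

5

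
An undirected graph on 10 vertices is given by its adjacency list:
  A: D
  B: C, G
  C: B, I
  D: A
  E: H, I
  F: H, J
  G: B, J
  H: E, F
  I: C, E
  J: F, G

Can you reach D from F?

No

The component containing F is {B, C, E, F, G, H, I, J}, and D is not in it.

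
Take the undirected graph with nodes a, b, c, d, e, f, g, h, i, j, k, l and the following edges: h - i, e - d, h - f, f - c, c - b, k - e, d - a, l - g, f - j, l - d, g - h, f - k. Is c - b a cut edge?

Removing c - b leaves no path between c and b: the component count goes from 1 to 2. So it is a bridge.

Yes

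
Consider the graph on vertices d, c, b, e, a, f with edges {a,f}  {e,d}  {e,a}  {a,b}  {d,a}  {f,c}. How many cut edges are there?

The edges on the cycle e-d-a-e are not bridges since each lies on that cycle.
But removing f—c disconnects f from c; removing a—f disconnects a from f; removing a—b disconnects a from b — these are bridges.
That makes 3 bridges.

3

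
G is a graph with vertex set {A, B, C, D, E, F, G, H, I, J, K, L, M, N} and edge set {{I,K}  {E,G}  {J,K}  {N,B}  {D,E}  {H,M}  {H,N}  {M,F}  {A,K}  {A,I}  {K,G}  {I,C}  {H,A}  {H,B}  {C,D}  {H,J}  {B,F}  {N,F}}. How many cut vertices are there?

Removing H increases the component count from 2 to 3, so H is a cut vertex.
By contrast removing K leaves 2 components; it is not a cut vertex. No other vertex is a cut vertex either.

1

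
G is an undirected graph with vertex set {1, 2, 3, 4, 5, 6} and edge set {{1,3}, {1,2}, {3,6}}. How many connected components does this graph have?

4 is isolated — a component by itself.
5 is isolated — a component by itself.
Starting from 1 we can reach 1, 2, 3, 6. That is one component of size 4.
Total: 3 components.

3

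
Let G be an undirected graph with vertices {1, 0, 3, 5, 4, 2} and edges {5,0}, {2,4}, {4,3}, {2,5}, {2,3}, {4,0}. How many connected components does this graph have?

2

1 is isolated — a component by itself.
Starting from 0 we can reach 0, 2, 3, 4, 5. That is one component of size 5.
Total: 2 components.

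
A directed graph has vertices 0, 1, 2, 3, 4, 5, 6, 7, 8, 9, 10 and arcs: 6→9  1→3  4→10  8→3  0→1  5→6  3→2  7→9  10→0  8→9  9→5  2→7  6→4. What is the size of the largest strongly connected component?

{0, 1, 2, 3, 4, 5, 6, 7, 9, 10} are all mutually reachable — one SCC of size 10.
{8} is an SCC by itself.
The largest has 10 vertices.

10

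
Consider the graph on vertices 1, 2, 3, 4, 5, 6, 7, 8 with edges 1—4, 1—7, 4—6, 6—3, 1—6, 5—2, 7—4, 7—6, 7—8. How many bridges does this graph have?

3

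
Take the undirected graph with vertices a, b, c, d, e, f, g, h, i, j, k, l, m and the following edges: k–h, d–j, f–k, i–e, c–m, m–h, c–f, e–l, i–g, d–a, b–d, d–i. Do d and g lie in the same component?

From d we can reach a, b, d, e, g, i, j, l, which includes g.

Yes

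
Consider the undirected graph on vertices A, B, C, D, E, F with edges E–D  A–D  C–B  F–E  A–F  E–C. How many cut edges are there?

2

The edges on the cycle A-F-E-D-A are not bridges since each lies on that cycle.
But removing C–B disconnects C from B; removing E–C disconnects E from C — these are bridges.
That makes 2 bridges.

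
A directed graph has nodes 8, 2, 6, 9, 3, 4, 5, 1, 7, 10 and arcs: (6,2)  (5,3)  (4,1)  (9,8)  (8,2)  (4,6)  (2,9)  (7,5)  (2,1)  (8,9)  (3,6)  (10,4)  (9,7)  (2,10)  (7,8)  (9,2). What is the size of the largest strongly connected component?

9

{2, 3, 4, 5, 6, 7, 8, 9, 10} are all mutually reachable — one SCC of size 9.
{1} is an SCC by itself.
The largest has 9 vertices.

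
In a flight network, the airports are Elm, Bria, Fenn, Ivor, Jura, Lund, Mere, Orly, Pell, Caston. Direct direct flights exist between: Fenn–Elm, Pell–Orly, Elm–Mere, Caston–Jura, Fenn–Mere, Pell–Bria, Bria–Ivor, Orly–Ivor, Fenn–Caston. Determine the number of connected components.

Lund is isolated — a component by itself.
Starting from Bria we can reach Bria, Ivor, Orly, Pell. That is one component of size 4.
Starting from Elm we can reach Elm, Fenn, Jura, Mere, Caston. That is one component of size 5.
Total: 3 components.

3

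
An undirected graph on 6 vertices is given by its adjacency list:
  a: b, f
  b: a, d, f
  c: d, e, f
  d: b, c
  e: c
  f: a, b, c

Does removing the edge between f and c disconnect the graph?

After removing f-c, the path f-b-d-c still connects them, so the edge is not a bridge.

No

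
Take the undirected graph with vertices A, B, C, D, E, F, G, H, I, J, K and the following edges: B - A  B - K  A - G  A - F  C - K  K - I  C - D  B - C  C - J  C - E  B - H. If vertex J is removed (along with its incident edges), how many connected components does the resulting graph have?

With J gone, the remaining components are: {A, B, C, D, E, F, G, H, I, K}.
That is 1 component.

1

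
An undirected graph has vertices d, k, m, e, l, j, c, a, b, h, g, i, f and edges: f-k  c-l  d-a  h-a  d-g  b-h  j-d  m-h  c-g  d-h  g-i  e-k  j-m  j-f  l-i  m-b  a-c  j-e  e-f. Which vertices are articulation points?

Removing j increases the component count from 1 to 2, so j is a cut vertex.
By contrast removing h leaves 1 component; it is not a cut vertex. No other vertex is a cut vertex either.

j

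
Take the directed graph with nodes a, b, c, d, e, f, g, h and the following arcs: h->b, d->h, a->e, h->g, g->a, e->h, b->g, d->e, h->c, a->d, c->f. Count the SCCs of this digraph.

3

{a, b, d, e, g, h} are all mutually reachable — one SCC of size 6.
{c} is an SCC by itself.
{f} is an SCC by itself.
That gives 3 strongly connected components.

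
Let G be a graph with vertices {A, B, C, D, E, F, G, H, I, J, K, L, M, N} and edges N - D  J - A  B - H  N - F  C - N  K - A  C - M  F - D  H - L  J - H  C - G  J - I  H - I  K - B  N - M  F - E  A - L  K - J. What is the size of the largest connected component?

7

Starting from C we can reach C, D, E, F, G, M, N. That is one component of size 7.
Starting from A we can reach A, B, H, I, J, K, L. That is one component of size 7.
The largest has 7 vertices.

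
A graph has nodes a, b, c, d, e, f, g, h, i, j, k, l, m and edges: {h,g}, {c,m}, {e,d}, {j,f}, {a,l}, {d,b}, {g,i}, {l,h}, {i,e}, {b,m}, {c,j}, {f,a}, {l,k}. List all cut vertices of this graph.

l

Removing l increases the component count from 1 to 2, so l is a cut vertex.
By contrast removing e leaves 1 component; it is not a cut vertex. No other vertex is a cut vertex either.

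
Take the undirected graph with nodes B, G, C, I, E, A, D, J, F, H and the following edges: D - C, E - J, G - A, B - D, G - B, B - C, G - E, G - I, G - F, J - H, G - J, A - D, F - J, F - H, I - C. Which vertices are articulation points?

G

Removing G increases the component count from 1 to 2, so G is a cut vertex.
By contrast removing H leaves 1 component; it is not a cut vertex. No other vertex is a cut vertex either.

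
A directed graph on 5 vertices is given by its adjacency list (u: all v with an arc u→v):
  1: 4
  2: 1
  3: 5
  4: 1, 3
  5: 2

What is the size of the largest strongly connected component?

5

{1, 2, 3, 4, 5} are all mutually reachable — one SCC of size 5.
The largest has 5 vertices.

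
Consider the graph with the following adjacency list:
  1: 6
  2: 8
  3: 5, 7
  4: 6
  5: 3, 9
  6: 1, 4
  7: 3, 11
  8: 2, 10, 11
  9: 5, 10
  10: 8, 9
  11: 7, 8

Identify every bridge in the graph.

The edges on the cycle 8-11-7-3-5-9-10-8 are not bridges since each lies on that cycle.
But removing 8-2 disconnects 8 from 2; removing 1-6 disconnects 1 from 6; removing 6-4 disconnects 6 from 4 — these are bridges.

1-6, 2-8, 4-6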